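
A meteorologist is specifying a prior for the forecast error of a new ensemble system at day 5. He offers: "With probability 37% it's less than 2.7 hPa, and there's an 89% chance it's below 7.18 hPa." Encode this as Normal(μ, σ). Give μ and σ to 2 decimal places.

For Normal(μ,σ), the p-quantile is μ + z_p·σ. Here z_{0.37} = -0.3319, z_{0.89} = 1.227.
So 2.7 = μ − 0.3319σ and 7.18 = μ + 1.227σ.
Subtracting: σ = (7.18 − 2.7)/(1.227 − (-0.3319)) = 2.87.
Then μ = 2.7 − (-0.3319)·2.87 = 3.65.

μ = 3.65, σ = 2.87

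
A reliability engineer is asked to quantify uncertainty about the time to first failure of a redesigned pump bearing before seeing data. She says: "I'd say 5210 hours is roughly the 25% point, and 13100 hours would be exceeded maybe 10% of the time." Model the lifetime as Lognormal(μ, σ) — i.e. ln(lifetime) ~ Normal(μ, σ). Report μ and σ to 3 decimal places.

μ ≈ 8.876, σ ≈ 0.471

If T ~ Lognormal(μ,σ) then ln T ~ Normal(μ,σ), so the p-quantile of ln T is μ + z_p·σ.
ln(5210) = 8.558 and ln(13100) = 9.48; z_{0.25} = -0.6745, z_{0.9} = 1.282.
σ = (9.48 − 8.558)/(1.282 − (-0.6745)) = 0.471.
μ = 8.558 − (-0.6745)·0.471 = 8.876.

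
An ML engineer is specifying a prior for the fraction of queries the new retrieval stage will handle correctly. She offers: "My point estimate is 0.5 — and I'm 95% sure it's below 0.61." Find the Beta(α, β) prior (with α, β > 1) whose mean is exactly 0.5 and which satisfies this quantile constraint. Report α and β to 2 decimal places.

With mean 0.5 fixed, write α = 0.5s, β = 0.5s where s = α+β.
Need P(θ < 0.61) = 0.95 under Beta(0.5s, 0.5s). Normal approximation: (q−m)/√(m(1−m)/s) ≈ z_{0.95} = 1.64, so s ≈ 0.5·0.5·(1.64)²/(0.61−0.5)² = 55.9.
At s = 55.9: P(θ<0.61) ≈ 0.951. Adjusting to match 0.95 gives s ≈ 55.03.
So α = 0.5·55.03 ≈ 27.52, β = 0.5·55.03 ≈ 27.52.

α ≈ 27.52, β ≈ 27.52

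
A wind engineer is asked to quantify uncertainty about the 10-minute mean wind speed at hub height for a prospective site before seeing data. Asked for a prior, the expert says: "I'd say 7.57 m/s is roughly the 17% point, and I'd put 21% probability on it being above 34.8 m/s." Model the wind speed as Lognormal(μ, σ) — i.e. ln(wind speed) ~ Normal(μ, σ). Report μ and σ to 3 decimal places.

μ ≈ 2.851, σ ≈ 0.866

If T ~ Lognormal(μ,σ) then ln T ~ Normal(μ,σ), so the p-quantile of ln T is μ + z_p·σ.
ln(7.57) = 2.024 and ln(34.8) = 3.55; z_{0.17} = -0.9542, z_{0.79} = 0.8064.
σ = (3.55 − 2.024)/(0.8064 − (-0.9542)) = 0.866.
μ = 2.024 − (-0.9542)·0.866 = 2.851.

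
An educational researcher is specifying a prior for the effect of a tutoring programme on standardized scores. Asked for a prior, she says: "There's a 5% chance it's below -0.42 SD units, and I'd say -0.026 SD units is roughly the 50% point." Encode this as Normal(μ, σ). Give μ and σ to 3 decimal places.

μ = -0.026, σ = 0.240

The p-quantile of Normal(μ,σ) is μ + z_p·σ, with z_{0.05} = -1.645 and z_{0.5} = 0.
Eliminate σ: μ = (z₂·x₁ − z₁·x₂)/(z₂ − z₁) = (0·-0.42 − (-1.645)·-0.026)/1.645 = -0.026.
Then σ = (x₂ − x₁)/(z₂ − z₁) = (-0.026 − -0.42)/1.645 = 0.240.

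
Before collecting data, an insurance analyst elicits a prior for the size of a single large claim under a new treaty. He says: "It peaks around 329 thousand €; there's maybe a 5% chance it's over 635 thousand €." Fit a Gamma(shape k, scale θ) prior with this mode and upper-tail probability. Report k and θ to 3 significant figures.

k ≈ 7.42, θ ≈ 51.2

Gamma(k,θ) with k>1 has mode (k−1)θ, so θ = 329/(k−1).
Need P(X < 635) = 0.95 with θ tied to k this way. Start at k = 2, θ = 329: P(X<635) ≈ 0.575.
Too low — raise k to concentrate. Iterating converges to k ≈ 7.42.
Then θ = 329/(7.42−1) ≈ 51.2.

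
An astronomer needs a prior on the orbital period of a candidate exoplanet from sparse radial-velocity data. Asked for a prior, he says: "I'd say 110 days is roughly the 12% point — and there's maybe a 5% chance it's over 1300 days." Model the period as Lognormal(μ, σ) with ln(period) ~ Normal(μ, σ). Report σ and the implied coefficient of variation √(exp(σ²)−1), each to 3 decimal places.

σ ≈ 0.876, CV ≈ 1.074

If T ~ Lognormal(μ,σ) then ln T ~ Normal(μ,σ), so the p-quantile of ln T is μ + z_p·σ.
ln(110) = 4.7 and ln(1300) = 7.17; z_{0.12} = -1.175, z_{0.95} = 1.645.
σ = (7.17 − 4.7)/(1.645 − (-1.175)) = 0.876.
μ = 4.7 − (-1.175)·0.876 = 5.730.
CV = √(exp(σ²)−1) = √(exp(0.7670)−1) = 1.074.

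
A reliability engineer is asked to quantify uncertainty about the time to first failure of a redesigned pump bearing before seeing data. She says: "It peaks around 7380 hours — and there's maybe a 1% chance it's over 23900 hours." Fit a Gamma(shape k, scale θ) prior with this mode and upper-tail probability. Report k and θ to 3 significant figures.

k ≈ 4.2, θ ≈ 2310

Gamma(k,θ) with k>1 has mode (k−1)θ, so θ = 7380/(k−1).
Need P(X < 23900) = 0.99 with θ tied to k this way. Start at k = 2, θ = 7380: P(X<23900) ≈ 0.834.
Too low — raise k to concentrate. Iterating converges to k ≈ 4.2.
Then θ = 7380/(4.2−1) ≈ 2310.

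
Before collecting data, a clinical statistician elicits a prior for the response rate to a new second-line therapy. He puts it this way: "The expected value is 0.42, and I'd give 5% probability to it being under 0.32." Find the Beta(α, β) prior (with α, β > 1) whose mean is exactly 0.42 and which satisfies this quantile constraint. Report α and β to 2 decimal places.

With mean 0.42 fixed, write α = 0.42s, β = 0.58s where s = α+β.
Need P(θ < 0.32) = 0.05 under Beta(0.42s, 0.58s). Normal approximation: (q−m)/√(m(1−m)/s) ≈ z_{0.05} = -1.64, so s ≈ 0.42·0.58·(-1.64)²/(0.32−0.42)² = 65.9.
At s = 65.9: P(θ<0.32) ≈ 0.046. Adjusting to match 0.05 gives s ≈ 63.14.
So α = 0.42·63.14 ≈ 26.52, β = 0.58·63.14 ≈ 36.62.

α ≈ 26.52, β ≈ 36.62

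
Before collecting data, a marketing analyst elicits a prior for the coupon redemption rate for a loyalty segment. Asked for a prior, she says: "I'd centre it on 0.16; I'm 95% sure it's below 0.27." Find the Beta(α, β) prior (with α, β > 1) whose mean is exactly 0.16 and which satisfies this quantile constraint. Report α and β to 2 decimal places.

With mean 0.16 fixed, write α = 0.16s, β = 0.84s where s = α+β.
Need P(θ < 0.27) = 0.95 under Beta(0.16s, 0.84s). Normal approximation: (q−m)/√(m(1−m)/s) ≈ z_{0.95} = 1.64, so s ≈ 0.16·0.84·(1.64)²/(0.27−0.16)² = 30.1.
At s = 30.1: P(θ<0.27) ≈ 0.937. Adjusting to match 0.95 gives s ≈ 35.40.
So α = 0.16·35.40 ≈ 5.66, β = 0.84·35.40 ≈ 29.73.

α ≈ 5.66, β ≈ 29.73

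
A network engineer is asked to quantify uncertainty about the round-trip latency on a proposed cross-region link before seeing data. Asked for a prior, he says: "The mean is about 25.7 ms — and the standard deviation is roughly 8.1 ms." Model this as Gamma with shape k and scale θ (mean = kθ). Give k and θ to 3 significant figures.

k ≈ 10.1, θ ≈ 2.55

For Gamma(k, scale θ): mean = kθ, variance = kθ², so CV = 1/√k.
CV = SD/mean = 8.1/25.7 = 0.3152, hence k = 1/CV² = 10.1.
Then θ = mean/k = 25.7/10.1 = 2.55.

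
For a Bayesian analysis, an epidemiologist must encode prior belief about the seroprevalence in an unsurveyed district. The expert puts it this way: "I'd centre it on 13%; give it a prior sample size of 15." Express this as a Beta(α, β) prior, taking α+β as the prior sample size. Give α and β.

α = 1.95, β = 13.05

Under the effective-sample-size interpretation, Beta(α, β) has prior mean α/(α+β) and prior sample size α+β.
So α+β = 15 and α/(α+β) = 0.13, giving α = 0.13·15 = 1.95 and β = 15 − 1.95 = 13.05.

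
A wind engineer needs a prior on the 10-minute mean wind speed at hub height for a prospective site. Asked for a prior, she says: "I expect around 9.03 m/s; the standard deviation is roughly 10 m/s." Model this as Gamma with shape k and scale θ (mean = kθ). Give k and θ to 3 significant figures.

For Gamma(k, scale θ): mean = kθ, variance = kθ², so CV = 1/√k.
CV = SD/mean = 10/9.03 = 1.107, hence k = 1/CV² = 0.815.
Then θ = mean/k = 9.03/0.815 = 11.1.

k ≈ 0.815, θ ≈ 11.1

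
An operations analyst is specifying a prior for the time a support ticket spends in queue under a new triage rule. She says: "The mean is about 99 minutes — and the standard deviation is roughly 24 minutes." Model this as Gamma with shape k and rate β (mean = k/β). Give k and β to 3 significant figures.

k ≈ 17, β ≈ 0.172

For Gamma(k, rate β): mean = k/β, variance = k/β², so CV = 1/√k.
CV = SD/mean = 24/99 = 0.2424, hence k = 1/CV² = 17.
Then β = k/mean = 17/99 = 0.172.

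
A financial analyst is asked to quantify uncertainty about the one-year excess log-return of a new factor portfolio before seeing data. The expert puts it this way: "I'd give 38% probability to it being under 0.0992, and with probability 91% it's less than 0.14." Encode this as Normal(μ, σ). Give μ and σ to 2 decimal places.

The p-quantile of Normal(μ,σ) is μ + z_p·σ, with z_{0.38} = -0.3055 and z_{0.91} = 1.341.
Eliminate σ: μ = (z₂·x₁ − z₁·x₂)/(z₂ − z₁) = (1.341·0.0992 − (-0.3055)·0.14)/1.646 = 0.11.
Then σ = (x₂ − x₁)/(z₂ − z₁) = (0.14 − 0.0992)/1.646 = 0.02.

μ = 0.11, σ = 0.02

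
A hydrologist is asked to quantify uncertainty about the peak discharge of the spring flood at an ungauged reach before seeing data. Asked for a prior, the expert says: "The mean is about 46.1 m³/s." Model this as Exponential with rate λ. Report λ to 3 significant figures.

λ ≈ 0.0217

Exponential mean = 1/λ, so λ = 1/46.1 = 0.0217.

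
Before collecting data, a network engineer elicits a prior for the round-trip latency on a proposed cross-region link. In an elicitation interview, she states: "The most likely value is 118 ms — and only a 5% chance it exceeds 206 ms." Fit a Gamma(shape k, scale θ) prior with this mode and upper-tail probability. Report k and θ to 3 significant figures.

k ≈ 9.99, θ ≈ 13.1

Gamma(k,θ) with k>1 has mode (k−1)θ, so θ = 118/(k−1).
Need P(X < 206) = 0.95 with θ tied to k this way. Start at k = 2, θ = 118: P(X<206) ≈ 0.521.
Too low — raise k to concentrate. Iterating converges to k ≈ 9.99.
Then θ = 118/(9.99−1) ≈ 13.1.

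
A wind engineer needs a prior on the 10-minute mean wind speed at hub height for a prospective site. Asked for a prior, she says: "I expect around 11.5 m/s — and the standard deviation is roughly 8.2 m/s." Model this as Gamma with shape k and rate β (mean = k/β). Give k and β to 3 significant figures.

k ≈ 1.97, β ≈ 0.171

For Gamma(k, rate β): mean = k/β, variance = k/β², so CV = 1/√k.
CV = SD/mean = 8.2/11.5 = 0.713, hence k = 1/CV² = 1.97.
Then β = k/mean = 1.97/11.5 = 0.171.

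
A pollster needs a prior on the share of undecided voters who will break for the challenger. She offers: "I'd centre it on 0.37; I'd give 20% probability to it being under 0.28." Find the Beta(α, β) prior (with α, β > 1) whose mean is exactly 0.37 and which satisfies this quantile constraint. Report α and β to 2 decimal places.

With mean 0.37 fixed, write α = 0.37s, β = 0.63s where s = α+β.
Need P(θ < 0.28) = 0.2 under Beta(0.37s, 0.63s). Normal approximation: (q−m)/√(m(1−m)/s) ≈ z_{0.2} = -0.842, so s ≈ 0.37·0.63·(-0.842)²/(0.28−0.37)² = 20.4.
At s = 20.4: P(θ<0.28) ≈ 0.204. Adjusting to match 0.2 gives s ≈ 20.94.
So α = 0.37·20.94 ≈ 7.75, β = 0.63·20.94 ≈ 13.19.

α ≈ 7.75, β ≈ 13.19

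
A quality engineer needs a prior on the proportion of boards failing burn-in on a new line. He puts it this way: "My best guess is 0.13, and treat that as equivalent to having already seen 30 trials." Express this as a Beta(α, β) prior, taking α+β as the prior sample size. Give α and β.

α = 3.9, β = 26.1

Under the effective-sample-size interpretation, Beta(α, β) has prior mean α/(α+β) and prior sample size α+β.
So α+β = 30 and α/(α+β) = 0.13, giving α = 0.13·30 = 3.9 and β = 30 − 3.9 = 26.1.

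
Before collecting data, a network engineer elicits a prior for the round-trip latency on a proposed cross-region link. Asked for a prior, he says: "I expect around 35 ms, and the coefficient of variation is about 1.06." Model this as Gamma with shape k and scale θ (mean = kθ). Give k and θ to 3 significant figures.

For Gamma(k, scale θ): mean = kθ, variance = kθ², so CV = 1/√k.
CV = 1.06, hence k = 1/CV² = 0.89.
Then θ = mean/k = 35/0.89 = 39.3.

k ≈ 0.89, θ ≈ 39.3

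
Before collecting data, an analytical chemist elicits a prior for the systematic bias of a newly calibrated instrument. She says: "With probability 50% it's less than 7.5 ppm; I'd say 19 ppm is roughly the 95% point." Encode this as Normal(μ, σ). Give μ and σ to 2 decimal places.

μ = 7.50, σ = 6.99

The p-quantile of Normal(μ,σ) is μ + z_p·σ, with z_{0.5} = 0 and z_{0.95} = 1.645.
Eliminate σ: μ = (z₂·x₁ − z₁·x₂)/(z₂ − z₁) = (1.645·7.5 − (0)·19)/1.645 = 7.50.
Then σ = (x₂ − x₁)/(z₂ − z₁) = (19 − 7.5)/1.645 = 6.99.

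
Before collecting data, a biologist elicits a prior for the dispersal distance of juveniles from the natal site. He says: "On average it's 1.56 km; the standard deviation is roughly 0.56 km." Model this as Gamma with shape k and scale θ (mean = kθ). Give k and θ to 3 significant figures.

k ≈ 7.76, θ ≈ 0.201

For Gamma(k, scale θ): mean = kθ, variance = kθ², so CV = 1/√k.
CV = SD/mean = 0.56/1.56 = 0.359, hence k = 1/CV² = 7.76.
Then θ = mean/k = 1.56/7.76 = 0.201.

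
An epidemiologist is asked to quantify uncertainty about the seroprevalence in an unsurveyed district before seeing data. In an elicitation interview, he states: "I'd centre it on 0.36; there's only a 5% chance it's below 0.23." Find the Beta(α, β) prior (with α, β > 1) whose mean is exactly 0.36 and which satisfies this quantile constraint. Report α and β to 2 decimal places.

With mean 0.36 fixed, write α = 0.36s, β = 0.64s where s = α+β.
Need P(θ < 0.23) = 0.05 under Beta(0.36s, 0.64s). Normal approximation: (q−m)/√(m(1−m)/s) ≈ z_{0.05} = -1.64, so s ≈ 0.36·0.64·(-1.64)²/(0.23−0.36)² = 36.9.
At s = 36.9: P(θ<0.23) ≈ 0.041. Adjusting to match 0.05 gives s ≈ 33.32.
So α = 0.36·33.32 ≈ 11.99, β = 0.64·33.32 ≈ 21.32.

α ≈ 11.99, β ≈ 21.32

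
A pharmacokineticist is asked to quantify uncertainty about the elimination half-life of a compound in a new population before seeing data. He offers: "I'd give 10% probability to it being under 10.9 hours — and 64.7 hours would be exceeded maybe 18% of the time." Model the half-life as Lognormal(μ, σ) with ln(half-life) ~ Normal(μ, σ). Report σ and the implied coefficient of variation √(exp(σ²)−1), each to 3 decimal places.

σ ≈ 0.811, CV ≈ 0.964

If T ~ Lognormal(μ,σ) then ln T ~ Normal(μ,σ), so the p-quantile of ln T is μ + z_p·σ.
ln(10.9) = 2.389 and ln(64.7) = 4.17; z_{0.1} = -1.282, z_{0.82} = 0.9154.
σ = (4.17 − 2.389)/(0.9154 − (-1.282)) = 0.811.
μ = 2.389 − (-1.282)·0.811 = 3.428.
CV = √(exp(σ²)−1) = √(exp(0.6572)−1) = 0.964.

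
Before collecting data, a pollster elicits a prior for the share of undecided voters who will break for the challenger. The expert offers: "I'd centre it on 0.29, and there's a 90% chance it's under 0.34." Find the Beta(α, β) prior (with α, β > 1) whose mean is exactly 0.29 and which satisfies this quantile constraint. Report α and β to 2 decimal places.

With mean 0.29 fixed, write α = 0.29s, β = 0.71s where s = α+β.
Need P(θ < 0.34) = 0.9 under Beta(0.29s, 0.71s). Normal approximation: (q−m)/√(m(1−m)/s) ≈ z_{0.9} = 1.28, so s ≈ 0.29·0.71·(1.28)²/(0.34−0.29)² = 135.3.
At s = 135.3: P(θ<0.34) ≈ 0.898. Adjusting to match 0.9 gives s ≈ 138.31.
So α = 0.29·138.31 ≈ 40.11, β = 0.71·138.31 ≈ 98.20.

α ≈ 40.11, β ≈ 98.20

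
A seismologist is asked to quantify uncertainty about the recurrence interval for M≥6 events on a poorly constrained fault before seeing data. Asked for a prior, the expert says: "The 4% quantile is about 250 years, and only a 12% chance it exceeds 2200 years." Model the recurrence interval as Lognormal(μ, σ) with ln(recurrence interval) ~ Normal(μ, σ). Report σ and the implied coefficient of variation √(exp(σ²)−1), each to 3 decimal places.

σ ≈ 0.743, CV ≈ 0.859

If T ~ Lognormal(μ,σ) then ln T ~ Normal(μ,σ), so the p-quantile of ln T is μ + z_p·σ.
ln(250) = 5.521 and ln(2200) = 7.696; z_{0.04} = -1.751, z_{0.88} = 1.175.
σ = (7.696 − 5.521)/(1.175 − (-1.751)) = 0.743.
μ = 5.521 − (-1.751)·0.743 = 6.823.
CV = √(exp(σ²)−1) = √(exp(0.5525)−1) = 0.859.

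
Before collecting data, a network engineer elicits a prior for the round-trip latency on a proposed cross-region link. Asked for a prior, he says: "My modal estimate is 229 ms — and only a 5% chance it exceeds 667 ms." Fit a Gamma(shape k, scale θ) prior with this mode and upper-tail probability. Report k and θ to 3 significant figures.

k ≈ 3.33, θ ≈ 98.3

Gamma(k,θ) with k>1 has mode (k−1)θ, so θ = 229/(k−1).
Need P(X < 667) = 0.95 with θ tied to k this way. Start at k = 2, θ = 229: P(X<667) ≈ 0.787.
Too low — raise k to concentrate. Iterating converges to k ≈ 3.33.
Then θ = 229/(3.33−1) ≈ 98.3.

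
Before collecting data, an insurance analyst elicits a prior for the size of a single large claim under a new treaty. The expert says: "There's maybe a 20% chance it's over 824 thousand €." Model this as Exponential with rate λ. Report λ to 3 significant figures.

P(T > 824.0) = e^(−λ·824.0) = 0.2, so λ = −ln(0.2)/824.0 = 0.00195.

λ ≈ 0.00195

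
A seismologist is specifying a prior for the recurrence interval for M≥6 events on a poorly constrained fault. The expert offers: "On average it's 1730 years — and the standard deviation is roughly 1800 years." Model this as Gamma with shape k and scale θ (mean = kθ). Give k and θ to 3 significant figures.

k ≈ 0.924, θ ≈ 1870

For Gamma(k, scale θ): mean = kθ, variance = kθ², so CV = 1/√k.
CV = SD/mean = 1800/1730 = 1.04, hence k = 1/CV² = 0.924.
Then θ = mean/k = 1730/0.924 = 1870.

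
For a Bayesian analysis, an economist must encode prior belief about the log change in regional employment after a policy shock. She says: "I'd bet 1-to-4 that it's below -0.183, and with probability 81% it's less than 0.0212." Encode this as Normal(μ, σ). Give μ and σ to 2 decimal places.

μ = -0.08, σ = 0.12

The p-quantile of Normal(μ,σ) is μ + z_p·σ, with z_{0.2} = -0.8416 and z_{0.81} = 0.8779.
Eliminate σ: μ = (z₂·x₁ − z₁·x₂)/(z₂ − z₁) = (0.8779·-0.183 − (-0.8416)·0.0212)/1.72 = -0.08.
Then σ = (x₂ − x₁)/(z₂ − z₁) = (0.0212 − -0.183)/1.72 = 0.12.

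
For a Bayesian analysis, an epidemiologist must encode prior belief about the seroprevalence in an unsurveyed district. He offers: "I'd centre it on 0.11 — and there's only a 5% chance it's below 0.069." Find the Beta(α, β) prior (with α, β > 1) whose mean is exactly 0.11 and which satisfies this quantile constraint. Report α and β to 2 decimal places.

α ≈ 14.55, β ≈ 117.72

With mean 0.11 fixed, write α = 0.11s, β = 0.89s where s = α+β.
Need P(θ < 0.069) = 0.05 under Beta(0.11s, 0.89s). Normal approximation: (q−m)/√(m(1−m)/s) ≈ z_{0.05} = -1.64, so s ≈ 0.11·0.89·(-1.64)²/(0.069−0.11)² = 157.6.
At s = 157.6: P(θ<0.069) ≈ 0.035. Adjusting to match 0.05 gives s ≈ 132.26.
So α = 0.11·132.26 ≈ 14.55, β = 0.89·132.26 ≈ 117.72.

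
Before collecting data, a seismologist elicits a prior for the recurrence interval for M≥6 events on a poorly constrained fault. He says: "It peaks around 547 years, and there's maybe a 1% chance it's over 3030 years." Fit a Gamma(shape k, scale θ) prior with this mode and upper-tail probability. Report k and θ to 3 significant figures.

k ≈ 2.3, θ ≈ 422

Gamma(k,θ) with k>1 has mode (k−1)θ, so θ = 547/(k−1).
Need P(X < 3030) = 0.99 with θ tied to k this way. Start at k = 2, θ = 547: P(X<3030) ≈ 0.974.
Too low — raise k to concentrate. Iterating converges to k ≈ 2.3.
Then θ = 547/(2.3−1) ≈ 422.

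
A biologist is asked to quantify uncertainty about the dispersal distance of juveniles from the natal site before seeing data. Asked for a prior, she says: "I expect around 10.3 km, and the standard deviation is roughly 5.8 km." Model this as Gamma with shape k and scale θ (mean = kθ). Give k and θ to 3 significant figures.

k ≈ 3.15, θ ≈ 3.27

For Gamma(k, scale θ): mean = kθ, variance = kθ², so CV = 1/√k.
CV = SD/mean = 5.8/10.3 = 0.5631, hence k = 1/CV² = 3.15.
Then θ = mean/k = 10.3/3.15 = 3.27.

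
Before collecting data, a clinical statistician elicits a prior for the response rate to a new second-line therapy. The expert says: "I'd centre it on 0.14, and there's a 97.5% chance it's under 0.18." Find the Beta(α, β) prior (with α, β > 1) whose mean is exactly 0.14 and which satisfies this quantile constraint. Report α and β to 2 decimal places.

α ≈ 44.84, β ≈ 275.44

With mean 0.14 fixed, write α = 0.14s, β = 0.86s where s = α+β.
Need P(θ < 0.18) = 0.975 under Beta(0.14s, 0.86s). Normal approximation: (q−m)/√(m(1−m)/s) ≈ z_{0.975} = 1.96, so s ≈ 0.14·0.86·(1.96)²/(0.18−0.14)² = 289.1.
At s = 289.1: P(θ<0.18) ≈ 0.969. Adjusting to match 0.975 gives s ≈ 320.28.
So α = 0.14·320.28 ≈ 44.84, β = 0.86·320.28 ≈ 275.44.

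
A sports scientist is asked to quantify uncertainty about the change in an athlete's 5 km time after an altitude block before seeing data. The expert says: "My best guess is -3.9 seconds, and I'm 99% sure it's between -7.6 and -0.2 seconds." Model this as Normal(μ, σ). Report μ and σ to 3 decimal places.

μ = -3.900, σ = 1.436

A symmetric 99% interval runs μ ± z·σ with z = 2.576.
Half-width = 3.7, so σ = 3.7/2.576 = 1.436.
μ is the stated best guess, -3.900.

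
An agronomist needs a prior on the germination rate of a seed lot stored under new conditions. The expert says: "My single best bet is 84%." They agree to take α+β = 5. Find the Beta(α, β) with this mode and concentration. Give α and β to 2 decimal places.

α = 3.52, β = 1.48

For α,β > 1 the Beta mode is (α−1)/(α+β−2). With α+β = 5, the mode is (α−1)/3.
Set (α−1)/3 = 0.84 → α = 1 + 0.84·3 = 3.52.
β = 5 − α = 1.48.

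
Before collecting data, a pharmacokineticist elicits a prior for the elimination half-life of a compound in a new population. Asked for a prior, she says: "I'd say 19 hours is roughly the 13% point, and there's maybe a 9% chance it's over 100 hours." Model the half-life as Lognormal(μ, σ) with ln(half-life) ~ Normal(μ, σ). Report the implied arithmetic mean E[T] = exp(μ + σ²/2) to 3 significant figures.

E[T] ≈ 50.9 hours

If T ~ Lognormal(μ,σ) then ln T ~ Normal(μ,σ), so the p-quantile of ln T is μ + z_p·σ.
ln(19) = 2.944 and ln(100) = 4.605; z_{0.13} = -1.126, z_{0.91} = 1.341.
σ = (4.605 − 2.944)/(1.341 − (-1.126)) = 0.673.
μ = 2.944 − (-1.126)·0.673 = 3.703.
E[T] = exp(μ + σ²/2) = exp(3.703 + 0.2266) = 50.9 hours.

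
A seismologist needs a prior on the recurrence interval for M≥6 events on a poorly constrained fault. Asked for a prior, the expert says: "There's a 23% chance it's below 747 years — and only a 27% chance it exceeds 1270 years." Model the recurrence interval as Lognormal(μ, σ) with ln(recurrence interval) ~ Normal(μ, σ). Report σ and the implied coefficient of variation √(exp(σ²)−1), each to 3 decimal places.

If T ~ Lognormal(μ,σ) then ln T ~ Normal(μ,σ), so the p-quantile of ln T is μ + z_p·σ.
ln(747) = 6.616 and ln(1270) = 7.147; z_{0.23} = -0.7388, z_{0.73} = 0.6128.
σ = (7.147 − 6.616)/(0.6128 − (-0.7388)) = 0.393.
μ = 6.616 − (-0.7388)·0.393 = 6.906.
CV = √(exp(σ²)−1) = √(exp(0.1542)−1) = 0.408.

σ ≈ 0.393, CV ≈ 0.408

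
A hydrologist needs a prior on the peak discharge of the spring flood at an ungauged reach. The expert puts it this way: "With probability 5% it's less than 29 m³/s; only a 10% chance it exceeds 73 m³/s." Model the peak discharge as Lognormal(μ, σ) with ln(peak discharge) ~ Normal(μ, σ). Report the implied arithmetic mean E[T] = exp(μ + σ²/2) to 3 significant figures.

E[T] ≈ 51.2 m³/s

If T ~ Lognormal(μ,σ) then ln T ~ Normal(μ,σ), so the p-quantile of ln T is μ + z_p·σ.
ln(29) = 3.367 and ln(73) = 4.29; z_{0.05} = -1.645, z_{0.9} = 1.282.
σ = (4.29 − 3.367)/(1.282 − (-1.645)) = 0.315.
μ = 3.367 − (-1.645)·0.315 = 3.886.
E[T] = exp(μ + σ²/2) = exp(3.886 + 0.0498) = 51.2 m³/s.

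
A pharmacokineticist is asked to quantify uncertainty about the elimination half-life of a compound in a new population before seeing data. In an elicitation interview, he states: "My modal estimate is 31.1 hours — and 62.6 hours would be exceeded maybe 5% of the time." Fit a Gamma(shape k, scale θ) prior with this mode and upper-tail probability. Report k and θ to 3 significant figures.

k ≈ 6.66, θ ≈ 5.49

Gamma(k,θ) with k>1 has mode (k−1)θ, so θ = 31.1/(k−1).
Need P(X < 62.6) = 0.95 with θ tied to k this way. Start at k = 2, θ = 31.1: P(X<62.6) ≈ 0.597.
Too low — raise k to concentrate. Iterating converges to k ≈ 6.66.
Then θ = 31.1/(6.66−1) ≈ 5.49.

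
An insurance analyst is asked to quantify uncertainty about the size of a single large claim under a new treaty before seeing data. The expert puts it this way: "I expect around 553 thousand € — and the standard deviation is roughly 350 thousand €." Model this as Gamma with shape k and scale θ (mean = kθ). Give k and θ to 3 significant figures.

k ≈ 2.5, θ ≈ 222

For Gamma(k, scale θ): mean = kθ, variance = kθ², so CV = 1/√k.
CV = SD/mean = 350/553 = 0.6329, hence k = 1/CV² = 2.5.
Then θ = mean/k = 553/2.5 = 222.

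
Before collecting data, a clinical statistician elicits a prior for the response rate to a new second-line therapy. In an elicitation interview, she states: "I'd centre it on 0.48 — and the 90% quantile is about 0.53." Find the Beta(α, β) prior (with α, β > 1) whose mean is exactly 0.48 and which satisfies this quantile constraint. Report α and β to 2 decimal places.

α ≈ 78.72, β ≈ 85.28

With mean 0.48 fixed, write α = 0.48s, β = 0.52s where s = α+β.
Need P(θ < 0.53) = 0.9 under Beta(0.48s, 0.52s). Normal approximation: (q−m)/√(m(1−m)/s) ≈ z_{0.9} = 1.28, so s ≈ 0.48·0.52·(1.28)²/(0.53−0.48)² = 164.0.
At s = 164.0: P(θ<0.53) ≈ 0.900. Adjusting to match 0.9 gives s ≈ 164.00.
So α = 0.48·164.00 ≈ 78.72, β = 0.52·164.00 ≈ 85.28.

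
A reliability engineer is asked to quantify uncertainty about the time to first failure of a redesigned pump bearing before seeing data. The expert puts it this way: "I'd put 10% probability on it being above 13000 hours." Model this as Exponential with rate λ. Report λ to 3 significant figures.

λ ≈ 0.000177

P(T > 13000.0) = e^(−λ·13000.0) = 0.1, so λ = −ln(0.1)/13000.0 = 0.000177.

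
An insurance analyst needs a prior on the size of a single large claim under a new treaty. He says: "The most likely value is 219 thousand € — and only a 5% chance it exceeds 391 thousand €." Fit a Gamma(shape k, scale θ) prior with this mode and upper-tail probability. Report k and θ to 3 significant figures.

k ≈ 9.3, θ ≈ 26.4

Gamma(k,θ) with k>1 has mode (k−1)θ, so θ = 219/(k−1).
Need P(X < 391) = 0.95 with θ tied to k this way. Start at k = 2, θ = 219: P(X<391) ≈ 0.533.
Too low — raise k to concentrate. Iterating converges to k ≈ 9.3.
Then θ = 219/(9.3−1) ≈ 26.4.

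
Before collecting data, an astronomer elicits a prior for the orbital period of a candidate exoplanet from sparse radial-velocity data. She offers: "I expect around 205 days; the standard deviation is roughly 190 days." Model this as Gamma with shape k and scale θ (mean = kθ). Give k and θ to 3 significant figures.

k ≈ 1.16, θ ≈ 176

For Gamma(k, scale θ): mean = kθ, variance = kθ², so CV = 1/√k.
CV = SD/mean = 190/205 = 0.9268, hence k = 1/CV² = 1.16.
Then θ = mean/k = 205/1.16 = 176.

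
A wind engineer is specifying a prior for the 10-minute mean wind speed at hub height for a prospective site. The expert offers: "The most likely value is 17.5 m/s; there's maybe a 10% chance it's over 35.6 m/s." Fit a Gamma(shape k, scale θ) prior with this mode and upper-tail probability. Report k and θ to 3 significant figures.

Gamma(k,θ) with k>1 has mode (k−1)θ, so θ = 17.5/(k−1).
Need P(X < 35.6) = 0.9 with θ tied to k this way. Start at k = 2, θ = 17.5: P(X<35.6) ≈ 0.603.
Too low — raise k to concentrate. Iterating converges to k ≈ 4.8.
Then θ = 17.5/(4.8−1) ≈ 4.6.

k ≈ 4.8, θ ≈ 4.6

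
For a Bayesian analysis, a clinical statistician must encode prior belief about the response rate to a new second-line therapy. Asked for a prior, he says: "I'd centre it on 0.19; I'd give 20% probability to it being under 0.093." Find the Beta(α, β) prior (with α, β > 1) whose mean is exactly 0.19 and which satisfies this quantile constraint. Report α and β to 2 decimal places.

α ≈ 2.25, β ≈ 9.59

With mean 0.19 fixed, write α = 0.19s, β = 0.81s where s = α+β.
Need P(θ < 0.093) = 0.2 under Beta(0.19s, 0.81s). Normal approximation: (q−m)/√(m(1−m)/s) ≈ z_{0.2} = -0.842, so s ≈ 0.19·0.81·(-0.842)²/(0.093−0.19)² = 11.6.
At s = 11.6: P(θ<0.093) ≈ 0.204. Adjusting to match 0.2 gives s ≈ 11.84.
So α = 0.19·11.84 ≈ 2.25, β = 0.81·11.84 ≈ 9.59.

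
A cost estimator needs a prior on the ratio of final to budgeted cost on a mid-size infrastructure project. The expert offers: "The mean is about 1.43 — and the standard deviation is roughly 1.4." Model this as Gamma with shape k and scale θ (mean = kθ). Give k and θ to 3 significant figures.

For Gamma(k, scale θ): mean = kθ, variance = kθ², so CV = 1/√k.
CV = SD/mean = 1.4/1.43 = 0.979, hence k = 1/CV² = 1.04.
Then θ = mean/k = 1.43/1.04 = 1.37.

k ≈ 1.04, θ ≈ 1.37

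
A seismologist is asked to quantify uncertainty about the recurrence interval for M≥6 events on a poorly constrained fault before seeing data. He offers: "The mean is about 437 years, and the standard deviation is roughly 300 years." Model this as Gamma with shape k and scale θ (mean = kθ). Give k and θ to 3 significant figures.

For Gamma(k, scale θ): mean = kθ, variance = kθ², so CV = 1/√k.
CV = SD/mean = 300/437 = 0.6865, hence k = 1/CV² = 2.12.
Then θ = mean/k = 437/2.12 = 206.

k ≈ 2.12, θ ≈ 206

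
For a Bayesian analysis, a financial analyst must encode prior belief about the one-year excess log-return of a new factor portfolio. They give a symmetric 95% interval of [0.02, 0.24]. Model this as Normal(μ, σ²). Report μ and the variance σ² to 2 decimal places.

A symmetric 95% interval runs μ ± z·σ with z = 1.96.
Half-width = 0.11, so σ = 0.11/1.96 = 0.056 and σ² = 0.00.
μ is the interval midpoint, 0.13.

μ = 0.13, σ² = 0.00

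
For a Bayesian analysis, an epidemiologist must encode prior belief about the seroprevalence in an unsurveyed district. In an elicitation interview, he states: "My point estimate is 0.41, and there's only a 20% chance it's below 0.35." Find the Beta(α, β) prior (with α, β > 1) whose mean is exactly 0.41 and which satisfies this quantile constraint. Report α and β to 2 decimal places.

With mean 0.41 fixed, write α = 0.41s, β = 0.59s where s = α+β.
Need P(θ < 0.35) = 0.2 under Beta(0.41s, 0.59s). Normal approximation: (q−m)/√(m(1−m)/s) ≈ z_{0.2} = -0.842, so s ≈ 0.41·0.59·(-0.842)²/(0.35−0.41)² = 47.6.
At s = 47.6: P(θ<0.35) ≈ 0.202. Adjusting to match 0.2 gives s ≈ 48.25.
So α = 0.41·48.25 ≈ 19.78, β = 0.59·48.25 ≈ 28.47.

α ≈ 19.78, β ≈ 28.47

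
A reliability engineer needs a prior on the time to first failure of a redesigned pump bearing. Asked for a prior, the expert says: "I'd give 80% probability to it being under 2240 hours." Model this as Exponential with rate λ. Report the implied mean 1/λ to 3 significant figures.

P(T < 2240.0) = 1 − e^(−λ·2240.0) = 0.8, so λ = −ln(1−0.8)/2240.0 = −ln(0.2)/2240.0 = 0.000718.
Mean = 1/λ = 1390 hours.

mean ≈ 1390 hours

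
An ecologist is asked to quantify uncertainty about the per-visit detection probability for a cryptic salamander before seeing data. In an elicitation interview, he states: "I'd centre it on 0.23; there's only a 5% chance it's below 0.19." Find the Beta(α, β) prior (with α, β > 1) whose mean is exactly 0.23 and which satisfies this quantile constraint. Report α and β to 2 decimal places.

With mean 0.23 fixed, write α = 0.23s, β = 0.77s where s = α+β.
Need P(θ < 0.19) = 0.05 under Beta(0.23s, 0.77s). Normal approximation: (q−m)/√(m(1−m)/s) ≈ z_{0.05} = -1.64, so s ≈ 0.23·0.77·(-1.64)²/(0.19−0.23)² = 299.5.
At s = 299.5: P(θ<0.19) ≈ 0.045. Adjusting to match 0.05 gives s ≈ 282.57.
So α = 0.23·282.57 ≈ 64.99, β = 0.77·282.57 ≈ 217.58.

α ≈ 64.99, β ≈ 217.58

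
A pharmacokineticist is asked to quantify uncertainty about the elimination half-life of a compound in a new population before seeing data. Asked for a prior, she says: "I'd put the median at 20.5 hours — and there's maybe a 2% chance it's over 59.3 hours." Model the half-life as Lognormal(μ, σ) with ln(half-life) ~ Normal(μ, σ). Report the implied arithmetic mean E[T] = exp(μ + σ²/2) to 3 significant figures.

E[T] ≈ 23.4 hours

If T ~ Lognormal(μ,σ) then ln T ~ Normal(μ,σ), so the p-quantile of ln T is μ + z_p·σ.
ln(20.5) = 3.02 and ln(59.3) = 4.083; z_{0.5} = 0, z_{0.98} = 2.054.
σ = (4.083 − 3.02)/(2.054 − (0)) = 0.517.
μ = 3.02 − (0)·0.517 = 3.020.
E[T] = exp(μ + σ²/2) = exp(3.020 + 0.1337) = 23.4 hours.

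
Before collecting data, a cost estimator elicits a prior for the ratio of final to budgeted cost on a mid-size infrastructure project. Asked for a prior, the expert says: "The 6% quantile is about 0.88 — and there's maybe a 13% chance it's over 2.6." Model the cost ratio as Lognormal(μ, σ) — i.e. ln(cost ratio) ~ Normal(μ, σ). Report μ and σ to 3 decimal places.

If T ~ Lognormal(μ,σ) then ln T ~ Normal(μ,σ), so the p-quantile of ln T is μ + z_p·σ.
ln(0.88) = -0.1278 and ln(2.6) = 0.9555; z_{0.06} = -1.555, z_{0.87} = 1.126.
σ = (0.9555 − -0.1278)/(1.126 − (-1.555)) = 0.404.
μ = -0.1278 − (-1.555)·0.404 = 0.500.

μ ≈ 0.500, σ ≈ 0.404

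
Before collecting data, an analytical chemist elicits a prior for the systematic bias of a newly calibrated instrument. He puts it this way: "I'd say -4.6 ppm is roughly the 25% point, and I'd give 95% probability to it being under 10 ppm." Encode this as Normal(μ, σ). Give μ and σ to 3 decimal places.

μ = -0.354, σ = 6.295

For Normal(μ,σ), the p-quantile is μ + z_p·σ. Here z_{0.25} = -0.6745, z_{0.95} = 1.645.
So -4.6 = μ − 0.6745σ and 10 = μ + 1.645σ.
Subtracting: σ = (10 − -4.6)/(1.645 − (-0.6745)) = 6.295.
Then μ = -4.6 − (-0.6745)·6.295 = -0.354.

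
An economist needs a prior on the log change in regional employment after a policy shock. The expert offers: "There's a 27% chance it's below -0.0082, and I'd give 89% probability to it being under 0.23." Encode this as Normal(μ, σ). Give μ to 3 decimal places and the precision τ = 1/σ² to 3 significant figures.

For Normal(μ,σ), the p-quantile is μ + z_p·σ. Here z_{0.27} = -0.6128, z_{0.89} = 1.227.
So -0.0082 = μ − 0.6128σ and 0.23 = μ + 1.227σ.
Subtracting: σ = (0.23 − -0.0082)/(1.227 − (-0.6128)) = 0.130.
Then μ = -0.0082 − (-0.6128)·0.130 = 0.071.
Precision τ = 1/σ² = 1/0.1295² = 59.6.

μ = 0.071, τ = 59.6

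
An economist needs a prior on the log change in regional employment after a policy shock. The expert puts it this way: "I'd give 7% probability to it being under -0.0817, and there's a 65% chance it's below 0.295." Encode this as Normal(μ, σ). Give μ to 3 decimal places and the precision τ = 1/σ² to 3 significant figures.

For Normal(μ,σ), the p-quantile is μ + z_p·σ. Here z_{0.07} = -1.476, z_{0.65} = 0.3853.
So -0.0817 = μ − 1.476σ and 0.295 = μ + 0.3853σ.
Subtracting: σ = (0.295 − -0.0817)/(0.3853 − (-1.476)) = 0.202.
Then μ = -0.0817 − (-1.476)·0.202 = 0.217.
Precision τ = 1/σ² = 1/0.2024² = 24.4.

μ = 0.217, τ = 24.4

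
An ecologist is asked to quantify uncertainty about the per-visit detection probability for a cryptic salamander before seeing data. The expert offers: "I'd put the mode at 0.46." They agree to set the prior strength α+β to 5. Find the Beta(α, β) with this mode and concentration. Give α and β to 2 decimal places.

For α,β > 1 the Beta mode is (α−1)/(α+β−2). With α+β = 5, the mode is (α−1)/3.
Set (α−1)/3 = 0.46 → α = 1 + 0.46·3 = 2.38.
β = 5 − α = 2.62.

α = 2.38, β = 2.62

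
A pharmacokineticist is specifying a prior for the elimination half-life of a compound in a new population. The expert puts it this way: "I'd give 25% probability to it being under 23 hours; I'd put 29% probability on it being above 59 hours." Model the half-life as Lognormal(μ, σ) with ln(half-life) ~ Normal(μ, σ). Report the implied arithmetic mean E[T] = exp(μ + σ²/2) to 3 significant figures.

E[T] ≈ 51.8 hours

If T ~ Lognormal(μ,σ) then ln T ~ Normal(μ,σ), so the p-quantile of ln T is μ + z_p·σ.
ln(23) = 3.135 and ln(59) = 4.078; z_{0.25} = -0.6745, z_{0.71} = 0.5534.
σ = (4.078 − 3.135)/(0.5534 − (-0.6745)) = 0.767.
μ = 3.135 − (-0.6745)·0.767 = 3.653.
E[T] = exp(μ + σ²/2) = exp(3.653 + 0.2943) = 51.8 hours.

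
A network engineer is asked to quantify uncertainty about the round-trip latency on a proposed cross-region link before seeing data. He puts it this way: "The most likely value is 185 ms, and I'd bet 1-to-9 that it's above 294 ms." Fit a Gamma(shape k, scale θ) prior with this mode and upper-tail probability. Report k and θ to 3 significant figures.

Gamma(k,θ) with k>1 has mode (k−1)θ, so θ = 185/(k−1).
Need P(X < 294) = 0.9 with θ tied to k this way. Start at k = 2, θ = 185: P(X<294) ≈ 0.472.
Too low — raise k to concentrate. Iterating converges to k ≈ 9.75.
Then θ = 185/(9.75−1) ≈ 21.2.

k ≈ 9.75, θ ≈ 21.2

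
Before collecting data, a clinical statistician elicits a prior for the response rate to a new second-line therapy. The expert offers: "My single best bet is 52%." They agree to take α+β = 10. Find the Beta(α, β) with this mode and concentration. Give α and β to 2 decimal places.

α = 5.16, β = 4.84

For α,β > 1 the Beta mode is (α−1)/(α+β−2). With α+β = 10, the mode is (α−1)/8.
Set (α−1)/8 = 0.52 → α = 1 + 0.52·8 = 5.16.
β = 10 − α = 4.84.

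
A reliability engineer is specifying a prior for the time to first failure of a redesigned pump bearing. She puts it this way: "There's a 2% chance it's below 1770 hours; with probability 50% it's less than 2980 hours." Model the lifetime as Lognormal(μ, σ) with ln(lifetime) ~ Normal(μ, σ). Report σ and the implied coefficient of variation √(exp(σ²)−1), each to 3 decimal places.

σ ≈ 0.254, CV ≈ 0.258

If T ~ Lognormal(μ,σ) then ln T ~ Normal(μ,σ), so the p-quantile of ln T is μ + z_p·σ.
ln(1770) = 7.479 and ln(2980) = 8; z_{0.02} = -2.054, z_{0.5} = 0.
σ = (8 − 7.479)/(0 − (-2.054)) = 0.254.
μ = 7.479 − (-2.054)·0.254 = 8.000.
CV = √(exp(σ²)−1) = √(exp(0.0643)−1) = 0.258.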